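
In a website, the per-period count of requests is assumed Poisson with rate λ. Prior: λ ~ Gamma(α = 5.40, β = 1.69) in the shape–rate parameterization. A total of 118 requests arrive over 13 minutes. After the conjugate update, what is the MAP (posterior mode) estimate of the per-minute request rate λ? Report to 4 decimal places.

With a Gamma(shape α, rate β) prior, the Poisson likelihood is conjugate: the posterior is Gamma(α + ΣXᵢ, β + n).
Posterior: Gamma(α+S, β+n) = Gamma(5.40+118, 1.69+13) = Gamma(123.40, 14.69).
Mode of Gamma(α,β) for α≥1 is (α−1)/β = 122.40/14.69 = 8.3322.

8.3322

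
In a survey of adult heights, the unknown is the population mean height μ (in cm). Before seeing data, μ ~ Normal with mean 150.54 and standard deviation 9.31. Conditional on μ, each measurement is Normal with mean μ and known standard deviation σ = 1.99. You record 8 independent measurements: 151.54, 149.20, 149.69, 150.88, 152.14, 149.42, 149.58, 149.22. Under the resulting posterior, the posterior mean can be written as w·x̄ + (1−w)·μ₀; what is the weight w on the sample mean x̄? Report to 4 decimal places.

0.9943

For Normal data with known variance σ², a Normal(μ₀, σ₀²) prior on μ is conjugate. Posterior precision = 1/σ₀² + n/σ²; posterior mean is the precision-weighted average of μ₀ and x̄.
σ₀² = 9.31² = 86.6761, σ² = 1.99² = 3.9601. Prior precision 1/σ₀² = 1/86.6761; data precision n/σ² = 8/3.9601.
w = (n/σ²)/(1/σ₀² + n/σ²) = n·σ₀²/(σ² + n·σ₀²) = 8·86.6761/(3.9601 + 8·86.6761) = 693.4088/697.3689 = 0.9943.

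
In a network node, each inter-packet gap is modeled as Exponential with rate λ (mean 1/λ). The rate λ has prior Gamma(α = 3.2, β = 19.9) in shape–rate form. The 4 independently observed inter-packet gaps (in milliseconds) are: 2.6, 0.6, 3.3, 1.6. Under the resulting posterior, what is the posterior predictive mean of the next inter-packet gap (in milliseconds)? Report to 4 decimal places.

4.5161

With a Gamma(shape α, rate β) prior on the exponential rate λ, the posterior after n observations with total T = Σxᵢ is Gamma(α+n, β+T).
Sum of observations T = 8.1 milliseconds; n = 4.
Posterior: Gamma(3.2+4, 19.9+8.1) = Gamma(7.2, 28.0).
The predictive distribution for the next observation is Lomax; its mean is β/(α−1) = 28.0/6.2 = 4.5161.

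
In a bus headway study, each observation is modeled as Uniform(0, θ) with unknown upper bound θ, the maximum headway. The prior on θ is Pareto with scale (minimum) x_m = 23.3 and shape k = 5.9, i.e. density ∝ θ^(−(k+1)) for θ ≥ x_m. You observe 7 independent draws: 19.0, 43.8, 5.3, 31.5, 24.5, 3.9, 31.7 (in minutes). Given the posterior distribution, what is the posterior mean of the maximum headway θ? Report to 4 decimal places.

47.4807

A Pareto(scale x_m, shape k) prior on the upper bound θ of Uniform(0, θ) is conjugate: posterior is Pareto(max(x_m, max xᵢ), k + n).
Sample maximum = 43.8; prior scale x_m = 23.3 → posterior scale = max = 43.8.
Posterior shape = 5.9 + 7 = 12.9.
E[θ|data] = k·x_m/(k−1) = 12.9·43.8/11.9 = 47.4807.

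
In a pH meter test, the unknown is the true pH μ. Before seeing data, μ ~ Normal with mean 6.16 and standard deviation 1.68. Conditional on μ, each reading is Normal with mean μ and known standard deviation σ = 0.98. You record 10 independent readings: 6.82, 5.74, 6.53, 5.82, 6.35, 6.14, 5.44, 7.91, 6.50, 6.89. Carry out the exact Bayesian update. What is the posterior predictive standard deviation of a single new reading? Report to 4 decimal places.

1.0263

For Normal data with known variance σ², a Normal(μ₀, σ₀²) prior on μ is conjugate. Posterior precision = 1/σ₀² + n/σ²; posterior mean is the precision-weighted average of μ₀ and x̄.
σ₀² = 1.68² = 2.8224, σ² = 0.98² = 0.9604; σ² + n·σ₀² = 0.9604 + 10·2.8224 = 29.1844.
Posterior precision = 1/σ₀² + n/σ² = 1/2.8224 + 10/0.9604 = (σ² + n·σ₀²)/(σ₀²σ²) = 29.1844/(2.8224·0.9604); posterior variance σₙ² = σ₀²σ²/(σ² + n·σ₀²) = 2.8224·0.9604/29.1844 = 0.092880.
Predictive variance for one new observation = σₙ² + σ² = 2.8224·0.9604/29.1844 + 0.9604 = σ²·(σ₀² + 29.1844)/29.1844 = 0.9604·32.0068/29.1844 = 1.053280; SD = √(0.9604·32.0068/29.1844) = 1.0263.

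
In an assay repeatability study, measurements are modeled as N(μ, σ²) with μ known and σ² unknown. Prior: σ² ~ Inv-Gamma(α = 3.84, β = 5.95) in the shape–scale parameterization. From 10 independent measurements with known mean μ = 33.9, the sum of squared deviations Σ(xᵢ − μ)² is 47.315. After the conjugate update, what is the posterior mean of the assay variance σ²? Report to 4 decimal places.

3.7765

With known mean μ and an Inverse-Gamma(α, β) prior on σ², the Normal likelihood is conjugate: posterior is Inv-Gamma(α + n/2, β + Σ(xᵢ−μ)²/2).
Posterior: Inv-Gamma(3.84 + 10/2, 5.95 + 47.315/2) = Inv-Gamma(8.84, 29.6075).
E[σ²|data] = β/(α−1) = 29.6075/7.84 = 3.7765.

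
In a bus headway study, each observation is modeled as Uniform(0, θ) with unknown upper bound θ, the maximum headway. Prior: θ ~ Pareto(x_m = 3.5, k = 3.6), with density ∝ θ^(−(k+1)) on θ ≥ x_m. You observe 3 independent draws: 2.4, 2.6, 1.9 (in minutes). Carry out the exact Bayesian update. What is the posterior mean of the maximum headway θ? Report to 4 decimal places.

A Pareto(scale x_m, shape k) prior on the upper bound θ of Uniform(0, θ) is conjugate: posterior is Pareto(max(x_m, max xᵢ), k + n).
Sample maximum = 2.6; prior scale x_m = 3.5 → posterior scale = max = 3.5.
Posterior shape = 3.6 + 3 = 6.6.
E[θ|data] = k·x_m/(k−1) = 6.6·3.5/5.6 = 4.1250.

4.1250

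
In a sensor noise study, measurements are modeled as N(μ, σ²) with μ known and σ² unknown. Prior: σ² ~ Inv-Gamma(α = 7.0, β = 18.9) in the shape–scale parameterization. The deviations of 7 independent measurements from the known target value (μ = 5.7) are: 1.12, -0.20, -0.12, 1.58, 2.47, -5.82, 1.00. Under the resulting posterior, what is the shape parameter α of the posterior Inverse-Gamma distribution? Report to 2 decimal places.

10.50

With known mean μ and an Inverse-Gamma(α, β) prior on σ², the Normal likelihood is conjugate: posterior is Inv-Gamma(α + n/2, β + Σ(xᵢ−μ)²/2).
Σ(xᵢ−μ)² = (1.12)² + (-0.20)² + (-0.12)² + (1.58)² + (2.47)² + (-5.82)² + (1.00)² = 44.7785.
Posterior: Inv-Gamma(7.0 + 7/2, 18.9 + 44.7785/2) = Inv-Gamma(10.50, 41.28925).
Posterior α = 10.50.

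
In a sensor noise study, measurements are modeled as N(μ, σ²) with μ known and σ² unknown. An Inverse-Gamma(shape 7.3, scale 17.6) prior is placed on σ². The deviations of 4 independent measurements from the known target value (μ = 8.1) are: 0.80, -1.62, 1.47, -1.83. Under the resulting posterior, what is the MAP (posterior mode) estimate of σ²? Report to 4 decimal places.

With known mean μ and an Inverse-Gamma(α, β) prior on σ², the Normal likelihood is conjugate: posterior is Inv-Gamma(α + n/2, β + Σ(xᵢ−μ)²/2).
Σ(xᵢ−μ)² = (0.80)² + (-1.62)² + (1.47)² + (-1.83)² = 8.7742.
Posterior: Inv-Gamma(7.3 + 4/2, 17.6 + 8.7742/2) = Inv-Gamma(9.30, 21.98710).
Mode = β/(α+1) = 21.98710/10.30 = 2.1347.

2.1347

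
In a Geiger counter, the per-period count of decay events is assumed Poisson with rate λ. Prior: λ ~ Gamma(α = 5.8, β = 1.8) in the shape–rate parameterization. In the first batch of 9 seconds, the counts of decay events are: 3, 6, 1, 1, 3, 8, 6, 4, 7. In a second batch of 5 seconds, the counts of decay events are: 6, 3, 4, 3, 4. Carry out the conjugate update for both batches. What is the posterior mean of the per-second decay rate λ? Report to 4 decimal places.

With a Gamma(shape α, rate β) prior, the Poisson likelihood is conjugate: the posterior is Gamma(α + ΣXᵢ, β + n).
Batch 1: sum of counts S = 39 over n = 9 seconds.
After batch 1: Gamma(α+S, β+n) = Gamma(5.8+39, 1.8+9) = Gamma(44.8, 10.8).
Batch 2: sum of counts S = 20 over n = 5 seconds.
After batch 2: Gamma(α+S, β+n) = Gamma(44.8+20, 10.8+5) = Gamma(64.8, 15.8).
Posterior mean = α/β = 64.8/15.8 = 4.1013.

4.1013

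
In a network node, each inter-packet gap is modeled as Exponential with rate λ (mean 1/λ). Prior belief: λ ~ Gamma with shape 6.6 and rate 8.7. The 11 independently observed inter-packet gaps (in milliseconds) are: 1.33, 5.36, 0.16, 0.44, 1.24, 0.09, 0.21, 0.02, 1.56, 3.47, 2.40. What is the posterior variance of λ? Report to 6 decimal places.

0.028205

With a Gamma(shape α, rate β) prior on the exponential rate λ, the posterior after n observations with total T = Σxᵢ is Gamma(α+n, β+T).
Sum of observations T = 16.28 milliseconds; n = 11.
Posterior: Gamma(6.6+11, 8.7+16.28) = Gamma(17.6, 24.98).
Var = α/β² = 0.028205.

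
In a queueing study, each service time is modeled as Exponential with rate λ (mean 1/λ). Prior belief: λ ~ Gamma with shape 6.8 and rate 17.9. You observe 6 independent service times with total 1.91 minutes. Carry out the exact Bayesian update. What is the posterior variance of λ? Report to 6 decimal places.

With a Gamma(shape α, rate β) prior on the exponential rate λ, the posterior after n observations with total T = Σxᵢ is Gamma(α+n, β+T).
Posterior: Gamma(6.8+6, 17.9+1.91) = Gamma(12.8, 19.81).
Var = α/β² = 0.032617.

0.032617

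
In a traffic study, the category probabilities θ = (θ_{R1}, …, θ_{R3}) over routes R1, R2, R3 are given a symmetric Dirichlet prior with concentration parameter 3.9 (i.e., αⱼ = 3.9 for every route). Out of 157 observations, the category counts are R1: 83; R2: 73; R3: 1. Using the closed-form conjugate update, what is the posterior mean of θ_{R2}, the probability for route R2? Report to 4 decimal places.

0.4558

The Dirichlet prior is conjugate to the Multinomial likelihood: each posterior αⱼ = prior αⱼ + observed count nⱼ.
Posterior concentration: (86.9, 76.9, 4.9), total = 168.7.
E[θ_{R2}|data] = α_{R2}/Σα = 76.9/168.7 = 0.4558.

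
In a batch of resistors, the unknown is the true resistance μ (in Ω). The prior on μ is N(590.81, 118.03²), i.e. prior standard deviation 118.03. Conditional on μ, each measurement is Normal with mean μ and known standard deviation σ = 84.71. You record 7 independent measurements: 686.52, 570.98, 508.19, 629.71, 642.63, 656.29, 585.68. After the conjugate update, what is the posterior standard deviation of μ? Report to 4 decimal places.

For Normal data with known variance σ², a Normal(μ₀, σ₀²) prior on μ is conjugate. Posterior precision = 1/σ₀² + n/σ²; posterior mean is the precision-weighted average of μ₀ and x̄.
σ₀² = 118.03² = 13931.0809, σ² = 84.71² = 7175.7841; σ² + n·σ₀² = 7175.7841 + 7·13931.0809 = 104693.3504.
Posterior precision = 1/σ₀² + n/σ² = 1/13931.0809 + 7/7175.7841 = (σ² + n·σ₀²)/(σ₀²σ²) = 104693.3504/(13931.0809·7175.7841); posterior variance σₙ² = σ₀²σ²/(σ² + n·σ₀²) = 13931.0809·7175.7841/104693.3504 = 954.849839.
Posterior SD = √σₙ² = √(13931.0809·7175.7841/104693.3504) = 30.9006.

30.9006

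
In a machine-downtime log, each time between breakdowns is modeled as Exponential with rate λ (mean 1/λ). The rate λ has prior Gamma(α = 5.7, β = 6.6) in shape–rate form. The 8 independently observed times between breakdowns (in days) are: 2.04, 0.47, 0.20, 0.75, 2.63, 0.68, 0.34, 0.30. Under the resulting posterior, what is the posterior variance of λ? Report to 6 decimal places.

0.069798

With a Gamma(shape α, rate β) prior on the exponential rate λ, the posterior after n observations with total T = Σxᵢ is Gamma(α+n, β+T).
Sum of observations T = 7.41 days; n = 8.
Posterior: Gamma(5.7+8, 6.6+7.41) = Gamma(13.7, 14.01).
Var = α/β² = 0.069798.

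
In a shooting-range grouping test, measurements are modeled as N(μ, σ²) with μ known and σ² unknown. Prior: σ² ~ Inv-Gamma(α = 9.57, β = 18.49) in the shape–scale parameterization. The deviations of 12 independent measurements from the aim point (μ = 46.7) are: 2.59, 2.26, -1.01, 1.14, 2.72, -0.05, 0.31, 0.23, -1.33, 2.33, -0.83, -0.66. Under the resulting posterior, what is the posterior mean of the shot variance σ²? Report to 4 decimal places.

2.2988

With known mean μ and an Inverse-Gamma(α, β) prior on σ², the Normal likelihood is conjugate: posterior is Inv-Gamma(α + n/2, β + Σ(xᵢ−μ)²/2).
Σ(xᵢ−μ)² = (2.59)² + (2.26)² + (-1.01)² + (1.14)² + (2.72)² + (-0.05)² + (0.31)² + (0.23)² + (-1.33)² + (2.33)² + (-0.83)² + (-0.66)² = 30.0076.
Posterior: Inv-Gamma(9.57 + 12/2, 18.49 + 30.0076/2) = Inv-Gamma(15.57, 33.49380).
E[σ²|data] = β/(α−1) = 33.49380/14.57 = 2.2988.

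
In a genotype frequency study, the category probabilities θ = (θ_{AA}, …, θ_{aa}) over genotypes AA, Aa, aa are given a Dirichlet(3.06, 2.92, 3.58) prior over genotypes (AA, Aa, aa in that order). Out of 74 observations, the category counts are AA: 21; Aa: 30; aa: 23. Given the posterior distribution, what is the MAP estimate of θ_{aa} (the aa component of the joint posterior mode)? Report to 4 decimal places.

0.3175

The Dirichlet prior is conjugate to the Multinomial likelihood: each posterior αⱼ = prior αⱼ + observed count nⱼ.
Posterior concentration: (24.06, 32.92, 26.58), total = 83.56.
Joint mode component: (α_{aa}−1)/(Σα−K) = 25.58/80.56 = 0.3175.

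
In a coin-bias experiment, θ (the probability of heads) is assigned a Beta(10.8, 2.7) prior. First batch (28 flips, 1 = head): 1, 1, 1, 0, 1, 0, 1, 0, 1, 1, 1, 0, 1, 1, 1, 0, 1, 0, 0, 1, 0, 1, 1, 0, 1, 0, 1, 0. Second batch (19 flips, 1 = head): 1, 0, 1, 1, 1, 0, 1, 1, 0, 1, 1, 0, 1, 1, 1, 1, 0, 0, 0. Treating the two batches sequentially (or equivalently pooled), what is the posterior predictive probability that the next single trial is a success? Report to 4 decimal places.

0.6579

The Beta prior is conjugate to a Binomial/Bernoulli likelihood; the update adds successes to α and failures to β.
After batch 1: Beta(10.8+17, 2.7+11) = Beta(27.8, 13.7).
After batch 2: Beta(27.8+12, 13.7+7) = Beta(39.8, 20.7).
For a single future Bernoulli trial, P(success | data) = α/(α+β) = 0.6579.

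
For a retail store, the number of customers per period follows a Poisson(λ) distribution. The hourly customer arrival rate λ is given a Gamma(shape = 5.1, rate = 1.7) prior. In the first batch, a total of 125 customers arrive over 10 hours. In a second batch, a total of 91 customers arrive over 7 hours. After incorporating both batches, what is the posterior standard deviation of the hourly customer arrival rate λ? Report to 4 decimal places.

With a Gamma(shape α, rate β) prior, the Poisson likelihood is conjugate: the posterior is Gamma(α + ΣXᵢ, β + n).
After batch 1: Gamma(α+S, β+n) = Gamma(5.1+125, 1.7+10) = Gamma(130.1, 11.7).
After batch 2: Gamma(α+S, β+n) = Gamma(130.1+91, 11.7+7) = Gamma(221.1, 18.7).
SD = √α/β = √221.1/18.7 = 0.7952.

0.7952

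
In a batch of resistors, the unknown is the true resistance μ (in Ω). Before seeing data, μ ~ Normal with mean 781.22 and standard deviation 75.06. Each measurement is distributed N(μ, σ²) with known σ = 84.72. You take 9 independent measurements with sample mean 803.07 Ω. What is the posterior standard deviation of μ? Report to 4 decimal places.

26.4312

For Normal data with known variance σ², a Normal(μ₀, σ₀²) prior on μ is conjugate. Posterior precision = 1/σ₀² + n/σ²; posterior mean is the precision-weighted average of μ₀ and x̄.
σ₀² = 75.06² = 5634.0036, σ² = 84.72² = 7177.4784; σ² + n·σ₀² = 7177.4784 + 9·5634.0036 = 57883.5108.
Posterior precision = 1/σ₀² + n/σ² = 1/5634.0036 + 9/7177.4784 = (σ² + n·σ₀²)/(σ₀²σ²) = 57883.5108/(5634.0036·7177.4784); posterior variance σₙ² = σ₀²σ²/(σ² + n·σ₀²) = 5634.0036·7177.4784/57883.5108 = 698.608958.
Posterior SD = √σₙ² = √(5634.0036·7177.4784/57883.5108) = 26.4312.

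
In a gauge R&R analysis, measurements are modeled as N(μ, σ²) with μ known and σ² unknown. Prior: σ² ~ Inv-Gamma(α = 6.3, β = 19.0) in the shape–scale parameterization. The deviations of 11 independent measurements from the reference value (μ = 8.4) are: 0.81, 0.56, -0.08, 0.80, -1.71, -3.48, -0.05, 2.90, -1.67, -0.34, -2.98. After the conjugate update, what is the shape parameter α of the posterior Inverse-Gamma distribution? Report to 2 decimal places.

With known mean μ and an Inverse-Gamma(α, β) prior on σ², the Normal likelihood is conjugate: posterior is Inv-Gamma(α + n/2, β + Σ(xᵢ−μ)²/2).
Σ(xᵢ−μ)² = (0.81)² + (0.56)² + (-0.08)² + (0.80)² + (-1.71)² + (-3.48)² + (-0.05)² + (2.90)² + (-1.67)² + (-0.34)² + (-2.98)² = 36.8480.
Posterior: Inv-Gamma(6.3 + 11/2, 19.0 + 36.8480/2) = Inv-Gamma(11.80, 37.42400).
Posterior α = 11.80.

11.80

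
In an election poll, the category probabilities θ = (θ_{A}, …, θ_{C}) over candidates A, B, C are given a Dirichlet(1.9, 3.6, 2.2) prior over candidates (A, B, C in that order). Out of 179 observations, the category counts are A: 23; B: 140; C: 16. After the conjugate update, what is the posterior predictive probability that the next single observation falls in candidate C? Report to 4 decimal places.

The Dirichlet prior is conjugate to the Multinomial likelihood: each posterior αⱼ = prior αⱼ + observed count nⱼ.
Posterior concentration: (24.9, 143.6, 18.2), total = 186.7.
P(next = C | data) = α_{C}/Σα = 0.0975.

0.0975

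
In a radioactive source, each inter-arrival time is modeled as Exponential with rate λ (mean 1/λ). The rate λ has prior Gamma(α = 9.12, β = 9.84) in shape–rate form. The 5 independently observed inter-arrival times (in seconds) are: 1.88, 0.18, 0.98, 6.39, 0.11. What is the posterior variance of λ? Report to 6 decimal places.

With a Gamma(shape α, rate β) prior on the exponential rate λ, the posterior after n observations with total T = Σxᵢ is Gamma(α+n, β+T).
Sum of observations T = 9.54 seconds; n = 5.
Posterior: Gamma(9.12+5, 9.84+9.54) = Gamma(14.12, 19.38).
Var = α/β² = 0.037595.

0.037595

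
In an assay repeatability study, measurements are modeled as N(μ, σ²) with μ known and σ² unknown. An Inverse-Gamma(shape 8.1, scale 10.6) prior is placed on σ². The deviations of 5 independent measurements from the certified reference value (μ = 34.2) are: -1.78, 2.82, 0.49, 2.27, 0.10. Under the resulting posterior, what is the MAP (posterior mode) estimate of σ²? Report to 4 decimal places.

1.6260

With known mean μ and an Inverse-Gamma(α, β) prior on σ², the Normal likelihood is conjugate: posterior is Inv-Gamma(α + n/2, β + Σ(xᵢ−μ)²/2).
Σ(xᵢ−μ)² = (-1.78)² + (2.82)² + (0.49)² + (2.27)² + (0.10)² = 16.5238.
Posterior: Inv-Gamma(8.1 + 5/2, 10.6 + 16.5238/2) = Inv-Gamma(10.60, 18.86190).
Mode = β/(α+1) = 18.86190/11.60 = 1.6260.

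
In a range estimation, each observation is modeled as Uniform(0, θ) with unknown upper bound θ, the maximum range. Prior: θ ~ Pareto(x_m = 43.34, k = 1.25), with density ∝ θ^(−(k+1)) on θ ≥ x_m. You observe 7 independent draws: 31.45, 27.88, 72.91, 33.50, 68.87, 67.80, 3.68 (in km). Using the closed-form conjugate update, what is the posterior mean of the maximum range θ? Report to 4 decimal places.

82.9666

A Pareto(scale x_m, shape k) prior on the upper bound θ of Uniform(0, θ) is conjugate: posterior is Pareto(max(x_m, max xᵢ), k + n).
Sample maximum = 72.91; prior scale x_m = 43.34 → posterior scale = max = 72.91.
Posterior shape = 1.25 + 7 = 8.25.
E[θ|data] = k·x_m/(k−1) = 8.25·72.91/7.25 = 82.9666.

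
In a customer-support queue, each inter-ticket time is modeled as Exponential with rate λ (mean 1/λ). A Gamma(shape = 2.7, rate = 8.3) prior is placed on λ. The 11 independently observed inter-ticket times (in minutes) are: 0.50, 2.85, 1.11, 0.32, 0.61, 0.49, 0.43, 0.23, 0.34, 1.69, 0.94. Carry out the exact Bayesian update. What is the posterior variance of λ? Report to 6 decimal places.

0.043191

With a Gamma(shape α, rate β) prior on the exponential rate λ, the posterior after n observations with total T = Σxᵢ is Gamma(α+n, β+T).
Sum of observations T = 9.51 minutes; n = 11.
Posterior: Gamma(2.7+11, 8.3+9.51) = Gamma(13.7, 17.81).
Var = α/β² = 0.043191.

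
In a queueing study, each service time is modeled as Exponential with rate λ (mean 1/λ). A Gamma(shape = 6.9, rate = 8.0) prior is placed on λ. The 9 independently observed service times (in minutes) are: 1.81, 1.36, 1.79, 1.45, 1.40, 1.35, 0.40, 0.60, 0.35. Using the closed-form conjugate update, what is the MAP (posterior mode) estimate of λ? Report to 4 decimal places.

With a Gamma(shape α, rate β) prior on the exponential rate λ, the posterior after n observations with total T = Σxᵢ is Gamma(α+n, β+T).
Sum of observations T = 10.51 minutes; n = 9.
Posterior: Gamma(6.9+9, 8.0+10.51) = Gamma(15.9, 18.51).
Mode = (α−1)/β = 0.8050.

0.8050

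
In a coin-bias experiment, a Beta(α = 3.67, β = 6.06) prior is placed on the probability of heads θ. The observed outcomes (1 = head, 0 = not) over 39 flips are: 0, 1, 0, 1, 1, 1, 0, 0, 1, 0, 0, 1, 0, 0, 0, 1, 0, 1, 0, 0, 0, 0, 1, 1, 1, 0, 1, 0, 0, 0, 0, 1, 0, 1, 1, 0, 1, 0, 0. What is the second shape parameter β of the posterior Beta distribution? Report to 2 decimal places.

29.06

The Beta prior is conjugate to a Binomial/Bernoulli likelihood; the update adds successes to α and failures to β.
Posterior: Beta(α+k, β+n−k) = Beta(3.67+16, 6.06+23) = Beta(19.67, 29.06).
Posterior β = 29.06.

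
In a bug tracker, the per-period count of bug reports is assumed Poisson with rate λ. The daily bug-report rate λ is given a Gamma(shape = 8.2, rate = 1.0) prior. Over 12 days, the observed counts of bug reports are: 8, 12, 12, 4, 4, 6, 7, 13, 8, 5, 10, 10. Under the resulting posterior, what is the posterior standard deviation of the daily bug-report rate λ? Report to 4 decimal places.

With a Gamma(shape α, rate β) prior, the Poisson likelihood is conjugate: the posterior is Gamma(α + ΣXᵢ, β + n).
Sum of counts S = 99 over n = 12 days.
Posterior: Gamma(α+S, β+n) = Gamma(8.2+99, 1.0+12) = Gamma(107.2, 13.0).
SD = √α/β = √107.2/13.0 = 0.7964.

0.7964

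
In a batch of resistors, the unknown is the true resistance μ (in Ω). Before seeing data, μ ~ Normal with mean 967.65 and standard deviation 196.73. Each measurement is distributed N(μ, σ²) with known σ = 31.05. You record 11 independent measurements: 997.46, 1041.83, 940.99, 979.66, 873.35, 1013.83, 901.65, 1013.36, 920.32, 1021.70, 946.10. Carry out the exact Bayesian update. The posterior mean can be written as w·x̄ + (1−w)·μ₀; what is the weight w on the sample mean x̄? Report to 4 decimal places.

0.9977

For Normal data with known variance σ², a Normal(μ₀, σ₀²) prior on μ is conjugate. Posterior precision = 1/σ₀² + n/σ²; posterior mean is the precision-weighted average of μ₀ and x̄.
σ₀² = 196.73² = 38702.6929, σ² = 31.05² = 964.1025. Prior precision 1/σ₀² = 1/38702.6929; data precision n/σ² = 11/964.1025.
w = (n/σ²)/(1/σ₀² + n/σ²) = n·σ₀²/(σ² + n·σ₀²) = 11·38702.6929/(964.1025 + 11·38702.6929) = 425729.6219/426693.7244 = 0.9977.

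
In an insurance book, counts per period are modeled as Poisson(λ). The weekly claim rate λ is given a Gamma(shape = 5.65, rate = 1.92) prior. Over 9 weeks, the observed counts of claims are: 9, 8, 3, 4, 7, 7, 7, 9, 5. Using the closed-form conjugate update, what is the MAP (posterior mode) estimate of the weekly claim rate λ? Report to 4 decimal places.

With a Gamma(shape α, rate β) prior, the Poisson likelihood is conjugate: the posterior is Gamma(α + ΣXᵢ, β + n).
Sum of counts S = 59 over n = 9 weeks.
Posterior: Gamma(α+S, β+n) = Gamma(5.65+59, 1.92+9) = Gamma(64.65, 10.92).
Mode of Gamma(α,β) for α≥1 is (α−1)/β = 63.65/10.92 = 5.8288.

5.8288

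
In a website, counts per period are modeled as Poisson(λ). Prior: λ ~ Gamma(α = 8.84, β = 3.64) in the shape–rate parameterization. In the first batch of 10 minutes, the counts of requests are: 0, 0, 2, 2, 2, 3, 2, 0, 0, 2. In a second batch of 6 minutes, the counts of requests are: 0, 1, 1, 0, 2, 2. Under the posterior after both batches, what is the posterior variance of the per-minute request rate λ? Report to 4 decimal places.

With a Gamma(shape α, rate β) prior, the Poisson likelihood is conjugate: the posterior is Gamma(α + ΣXᵢ, β + n).
Batch 1: sum of counts S = 13 over n = 10 minutes.
After batch 1: Gamma(α+S, β+n) = Gamma(8.84+13, 3.64+10) = Gamma(21.84, 13.64).
Batch 2: sum of counts S = 6 over n = 6 minutes.
After batch 2: Gamma(α+S, β+n) = Gamma(21.84+6, 13.64+6) = Gamma(27.84, 19.64).
Var = α/β² = 27.84/19.64² = 0.0722.

0.0722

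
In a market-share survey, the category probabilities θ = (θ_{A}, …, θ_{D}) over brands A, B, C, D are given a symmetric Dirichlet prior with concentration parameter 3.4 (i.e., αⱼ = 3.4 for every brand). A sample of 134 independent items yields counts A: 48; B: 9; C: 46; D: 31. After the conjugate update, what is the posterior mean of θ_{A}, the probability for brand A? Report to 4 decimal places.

0.3482

The Dirichlet prior is conjugate to the Multinomial likelihood: each posterior αⱼ = prior αⱼ + observed count nⱼ.
Posterior concentration: (51.4, 12.4, 49.4, 34.4), total = 147.6.
E[θ_{A}|data] = α_{A}/Σα = 51.4/147.6 = 0.3482.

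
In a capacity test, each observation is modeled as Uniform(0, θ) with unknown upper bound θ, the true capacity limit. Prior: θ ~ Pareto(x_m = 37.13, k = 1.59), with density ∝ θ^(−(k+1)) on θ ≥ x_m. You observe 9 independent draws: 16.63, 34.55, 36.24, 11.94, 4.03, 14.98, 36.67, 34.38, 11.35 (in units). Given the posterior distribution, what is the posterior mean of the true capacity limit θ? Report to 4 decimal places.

A Pareto(scale x_m, shape k) prior on the upper bound θ of Uniform(0, θ) is conjugate: posterior is Pareto(max(x_m, max xᵢ), k + n).
Sample maximum = 36.67; prior scale x_m = 37.13 → posterior scale = max = 37.13.
Posterior shape = 1.59 + 9 = 10.59.
E[θ|data] = k·x_m/(k−1) = 10.59·37.13/9.59 = 41.0017.

41.0017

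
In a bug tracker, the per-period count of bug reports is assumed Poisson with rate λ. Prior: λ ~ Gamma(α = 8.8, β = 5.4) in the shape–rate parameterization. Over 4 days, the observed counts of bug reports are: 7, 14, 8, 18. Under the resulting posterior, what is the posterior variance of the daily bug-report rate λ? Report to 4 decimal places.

With a Gamma(shape α, rate β) prior, the Poisson likelihood is conjugate: the posterior is Gamma(α + ΣXᵢ, β + n).
Sum of counts S = 47 over n = 4 days.
Posterior: Gamma(α+S, β+n) = Gamma(8.8+47, 5.4+4) = Gamma(55.8, 9.4).
Var = α/β² = 55.8/9.4² = 0.6315.

0.6315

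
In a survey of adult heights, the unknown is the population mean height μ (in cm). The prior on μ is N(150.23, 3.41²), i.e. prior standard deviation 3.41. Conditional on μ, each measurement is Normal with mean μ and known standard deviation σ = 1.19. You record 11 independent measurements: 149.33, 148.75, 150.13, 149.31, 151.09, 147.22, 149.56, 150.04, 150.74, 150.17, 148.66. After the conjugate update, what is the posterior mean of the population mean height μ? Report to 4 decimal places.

149.5530

For Normal data with known variance σ², a Normal(μ₀, σ₀²) prior on μ is conjugate. Posterior precision = 1/σ₀² + n/σ²; posterior mean is the precision-weighted average of μ₀ and x̄.
Σxᵢ = 149.33 + 148.75 + 150.13 + 149.31 + 151.09 + 147.22 + 149.56 + 150.04 + 150.74 + 150.17 + 148.66 = 1645, so n·x̄ = 1645.
σ₀² = 3.41² = 11.6281, σ² = 1.19² = 1.4161; σ² + n·σ₀² = 1.4161 + 11·11.6281 = 129.3252.
Posterior mean = (μ₀/σ₀² + n·x̄/σ²)/(1/σ₀² + n/σ²) = (σ²·μ₀ + σ₀²·n·x̄)/(σ² + n·σ₀²) = (1.4161·150.23 + 11.6281·1645)/129.3252 = 19340.965203/129.3252 = 149.5530.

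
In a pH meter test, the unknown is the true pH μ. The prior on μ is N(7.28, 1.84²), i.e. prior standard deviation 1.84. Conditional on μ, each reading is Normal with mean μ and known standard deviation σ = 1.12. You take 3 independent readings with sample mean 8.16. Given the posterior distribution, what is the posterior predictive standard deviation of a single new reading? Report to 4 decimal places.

1.2754

For Normal data with known variance σ², a Normal(μ₀, σ₀²) prior on μ is conjugate. Posterior precision = 1/σ₀² + n/σ²; posterior mean is the precision-weighted average of μ₀ and x̄.
σ₀² = 1.84² = 3.3856, σ² = 1.12² = 1.2544; σ² + n·σ₀² = 1.2544 + 3·3.3856 = 11.4112.
Posterior precision = 1/σ₀² + n/σ² = 1/3.3856 + 3/1.2544 = (σ² + n·σ₀²)/(σ₀²σ²) = 11.4112/(3.3856·1.2544); posterior variance σₙ² = σ₀²σ²/(σ² + n·σ₀²) = 3.3856·1.2544/11.4112 = 0.372169.
Predictive variance for one new observation = σₙ² + σ² = 3.3856·1.2544/11.4112 + 1.2544 = σ²·(σ₀² + 11.4112)/11.4112 = 1.2544·14.7968/11.4112 = 1.626569; SD = √(1.2544·14.7968/11.4112) = 1.2754.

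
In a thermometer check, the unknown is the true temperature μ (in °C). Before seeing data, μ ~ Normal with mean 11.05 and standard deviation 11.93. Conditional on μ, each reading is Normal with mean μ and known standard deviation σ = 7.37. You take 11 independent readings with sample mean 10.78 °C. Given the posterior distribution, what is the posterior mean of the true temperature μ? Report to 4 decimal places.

For Normal data with known variance σ², a Normal(μ₀, σ₀²) prior on μ is conjugate. Posterior precision = 1/σ₀² + n/σ²; posterior mean is the precision-weighted average of μ₀ and x̄.
n·x̄ = 11·10.78 = 118.58.
σ₀² = 11.93² = 142.3249, σ² = 7.37² = 54.3169; σ² + n·σ₀² = 54.3169 + 11·142.3249 = 1619.8908.
Posterior mean = (μ₀/σ₀² + n·x̄/σ²)/(1/σ₀² + n/σ²) = (σ²·μ₀ + σ₀²·n·x̄)/(σ² + n·σ₀²) = (54.3169·11.05 + 142.3249·118.58)/1619.8908 = 17477.088387/1619.8908 = 10.7891.

10.7891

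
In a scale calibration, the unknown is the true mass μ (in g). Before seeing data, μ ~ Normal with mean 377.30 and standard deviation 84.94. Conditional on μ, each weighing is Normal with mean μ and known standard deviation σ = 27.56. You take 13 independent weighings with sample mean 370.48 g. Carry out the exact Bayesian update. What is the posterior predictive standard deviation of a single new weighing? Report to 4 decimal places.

For Normal data with known variance σ², a Normal(μ₀, σ₀²) prior on μ is conjugate. Posterior precision = 1/σ₀² + n/σ²; posterior mean is the precision-weighted average of μ₀ and x̄.
σ₀² = 84.94² = 7214.8036, σ² = 27.56² = 759.5536; σ² + n·σ₀² = 759.5536 + 13·7214.8036 = 94552.0004.
Posterior precision = 1/σ₀² + n/σ² = 1/7214.8036 + 13/759.5536 = (σ² + n·σ₀²)/(σ₀²σ²) = 94552.0004/(7214.8036·759.5536); posterior variance σₙ² = σ₀²σ²/(σ² + n·σ₀²) = 7214.8036·759.5536/94552.0004 = 57.957844.
Predictive variance for one new observation = σₙ² + σ² = 7214.8036·759.5536/94552.0004 + 759.5536 = σ²·(σ₀² + 94552.0004)/94552.0004 = 759.5536·101766.804/94552.0004 = 817.511444; SD = √(759.5536·101766.804/94552.0004) = 28.5922.

28.5922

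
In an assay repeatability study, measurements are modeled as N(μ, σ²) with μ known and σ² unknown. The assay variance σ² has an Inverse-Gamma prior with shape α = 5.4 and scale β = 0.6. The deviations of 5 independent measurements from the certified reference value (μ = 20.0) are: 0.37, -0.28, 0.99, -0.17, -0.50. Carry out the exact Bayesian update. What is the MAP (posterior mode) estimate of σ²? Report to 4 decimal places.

0.1502

With known mean μ and an Inverse-Gamma(α, β) prior on σ², the Normal likelihood is conjugate: posterior is Inv-Gamma(α + n/2, β + Σ(xᵢ−μ)²/2).
Σ(xᵢ−μ)² = (0.37)² + (-0.28)² + (0.99)² + (-0.17)² + (-0.50)² = 1.4743.
Posterior: Inv-Gamma(5.4 + 5/2, 0.6 + 1.4743/2) = Inv-Gamma(7.90, 1.33715).
Mode = β/(α+1) = 1.33715/8.90 = 0.1502.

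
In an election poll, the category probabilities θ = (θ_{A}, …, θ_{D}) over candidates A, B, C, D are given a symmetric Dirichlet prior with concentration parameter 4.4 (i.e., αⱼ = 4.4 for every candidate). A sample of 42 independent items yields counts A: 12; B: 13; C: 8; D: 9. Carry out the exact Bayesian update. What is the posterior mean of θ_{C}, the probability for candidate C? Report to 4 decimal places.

0.2081

The Dirichlet prior is conjugate to the Multinomial likelihood: each posterior αⱼ = prior αⱼ + observed count nⱼ.
Posterior concentration: (16.4, 17.4, 12.4, 13.4), total = 59.6.
E[θ_{C}|data] = α_{C}/Σα = 12.4/59.6 = 0.2081.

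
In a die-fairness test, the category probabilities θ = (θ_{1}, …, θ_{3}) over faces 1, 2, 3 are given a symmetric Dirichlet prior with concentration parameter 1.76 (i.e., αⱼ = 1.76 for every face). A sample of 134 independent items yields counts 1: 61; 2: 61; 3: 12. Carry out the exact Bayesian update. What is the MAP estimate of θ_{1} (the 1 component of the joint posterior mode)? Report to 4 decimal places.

0.4532

The Dirichlet prior is conjugate to the Multinomial likelihood: each posterior αⱼ = prior αⱼ + observed count nⱼ.
Posterior concentration: (62.76, 62.76, 13.76), total = 139.28.
Joint mode component: (α_{1}−1)/(Σα−K) = 61.76/136.28 = 0.4532.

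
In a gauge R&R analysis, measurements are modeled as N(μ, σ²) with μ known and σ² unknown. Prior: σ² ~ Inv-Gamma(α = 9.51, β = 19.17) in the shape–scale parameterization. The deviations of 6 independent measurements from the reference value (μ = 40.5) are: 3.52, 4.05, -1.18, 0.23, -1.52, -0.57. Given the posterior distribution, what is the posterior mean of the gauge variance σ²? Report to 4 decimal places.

3.0935

With known mean μ and an Inverse-Gamma(α, β) prior on σ², the Normal likelihood is conjugate: posterior is Inv-Gamma(α + n/2, β + Σ(xᵢ−μ)²/2).
Σ(xᵢ−μ)² = (3.52)² + (4.05)² + (-1.18)² + (0.23)² + (-1.52)² + (-0.57)² = 32.8735.
Posterior: Inv-Gamma(9.51 + 6/2, 19.17 + 32.8735/2) = Inv-Gamma(12.51, 35.60675).
E[σ²|data] = β/(α−1) = 35.60675/11.51 = 3.0935.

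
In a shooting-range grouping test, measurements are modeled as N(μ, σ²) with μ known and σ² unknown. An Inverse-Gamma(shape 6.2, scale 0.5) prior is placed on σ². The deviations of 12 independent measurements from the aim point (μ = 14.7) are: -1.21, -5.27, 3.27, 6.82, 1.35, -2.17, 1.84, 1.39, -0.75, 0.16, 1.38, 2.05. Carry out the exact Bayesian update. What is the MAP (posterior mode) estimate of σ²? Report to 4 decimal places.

4.0146

With known mean μ and an Inverse-Gamma(α, β) prior on σ², the Normal likelihood is conjugate: posterior is Inv-Gamma(α + n/2, β + Σ(xᵢ−μ)²/2).
Σ(xᵢ−μ)² = (-1.21)² + (-5.27)² + (3.27)² + (6.82)² + (1.35)² + (-2.17)² + (1.84)² + (1.39)² + (-0.75)² + (0.16)² + (1.38)² + (2.05)² = 104.9864.
Posterior: Inv-Gamma(6.2 + 12/2, 0.5 + 104.9864/2) = Inv-Gamma(12.20, 52.99320).
Mode = β/(α+1) = 52.99320/13.20 = 4.0146.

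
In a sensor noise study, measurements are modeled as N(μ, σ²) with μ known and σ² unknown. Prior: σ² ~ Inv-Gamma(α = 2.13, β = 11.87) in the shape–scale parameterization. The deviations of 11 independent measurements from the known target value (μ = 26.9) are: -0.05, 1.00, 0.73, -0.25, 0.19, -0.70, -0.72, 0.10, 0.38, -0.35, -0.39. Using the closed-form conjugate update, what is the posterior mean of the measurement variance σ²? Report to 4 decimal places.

2.0220

With known mean μ and an Inverse-Gamma(α, β) prior on σ², the Normal likelihood is conjugate: posterior is Inv-Gamma(α + n/2, β + Σ(xᵢ−μ)²/2).
Σ(xᵢ−μ)² = (-0.05)² + (1.00)² + (0.73)² + (-0.25)² + (0.19)² + (-0.70)² + (-0.72)² + (0.10)² + (0.38)² + (-0.35)² + (-0.39)² = 3.0714.
Posterior: Inv-Gamma(2.13 + 11/2, 11.87 + 3.0714/2) = Inv-Gamma(7.63, 13.40570).
E[σ²|data] = β/(α−1) = 13.40570/6.63 = 2.0220.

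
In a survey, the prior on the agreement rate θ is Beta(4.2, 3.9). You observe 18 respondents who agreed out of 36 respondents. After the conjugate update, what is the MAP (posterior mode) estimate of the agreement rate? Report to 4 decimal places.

The Beta prior is conjugate to a Binomial/Bernoulli likelihood; the update adds successes to α and failures to β.
Posterior: Beta(α+k, β+n−k) = Beta(4.2+18, 3.9+18) = Beta(22.2, 21.9).
Mode of Beta(a,b) for a,b>1 is (a−1)/(a+b−2) = 21.2/42.1 = 0.5036.

0.5036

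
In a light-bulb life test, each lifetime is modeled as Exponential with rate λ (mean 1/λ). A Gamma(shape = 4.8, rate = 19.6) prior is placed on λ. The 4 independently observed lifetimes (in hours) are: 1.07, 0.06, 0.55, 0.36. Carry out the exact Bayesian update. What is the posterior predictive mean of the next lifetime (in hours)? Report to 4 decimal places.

With a Gamma(shape α, rate β) prior on the exponential rate λ, the posterior after n observations with total T = Σxᵢ is Gamma(α+n, β+T).
Sum of observations T = 2.04 hours; n = 4.
Posterior: Gamma(4.8+4, 19.6+2.04) = Gamma(8.8, 21.64).
The predictive distribution for the next observation is Lomax; its mean is β/(α−1) = 21.64/7.8 = 2.7744.

2.7744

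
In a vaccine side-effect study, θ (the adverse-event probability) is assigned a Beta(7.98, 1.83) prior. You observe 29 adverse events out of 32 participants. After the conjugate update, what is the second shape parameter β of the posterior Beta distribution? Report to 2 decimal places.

The Beta prior is conjugate to a Binomial/Bernoulli likelihood; the update adds successes to α and failures to β.
Posterior: Beta(α+k, β+n−k) = Beta(7.98+29, 1.83+3) = Beta(36.98, 4.83).
Posterior β = 4.83.

4.83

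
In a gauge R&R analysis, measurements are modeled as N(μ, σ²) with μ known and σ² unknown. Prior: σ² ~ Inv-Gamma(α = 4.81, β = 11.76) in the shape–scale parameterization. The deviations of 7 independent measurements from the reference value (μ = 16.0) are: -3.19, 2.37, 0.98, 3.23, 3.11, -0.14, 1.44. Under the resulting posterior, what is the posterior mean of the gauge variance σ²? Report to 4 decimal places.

4.2730

With known mean μ and an Inverse-Gamma(α, β) prior on σ², the Normal likelihood is conjugate: posterior is Inv-Gamma(α + n/2, β + Σ(xᵢ−μ)²/2).
Σ(xᵢ−μ)² = (-3.19)² + (2.37)² + (0.98)² + (3.23)² + (3.11)² + (-0.14)² + (1.44)² = 38.9516.
Posterior: Inv-Gamma(4.81 + 7/2, 11.76 + 38.9516/2) = Inv-Gamma(8.31, 31.23580).
E[σ²|data] = β/(α−1) = 31.23580/7.31 = 4.2730.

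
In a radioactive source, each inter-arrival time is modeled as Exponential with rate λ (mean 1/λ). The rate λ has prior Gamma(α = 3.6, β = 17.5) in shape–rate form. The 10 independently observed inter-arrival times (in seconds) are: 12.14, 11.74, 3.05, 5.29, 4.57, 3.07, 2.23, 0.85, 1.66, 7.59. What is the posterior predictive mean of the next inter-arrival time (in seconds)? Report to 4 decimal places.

With a Gamma(shape α, rate β) prior on the exponential rate λ, the posterior after n observations with total T = Σxᵢ is Gamma(α+n, β+T).
Sum of observations T = 52.19 seconds; n = 10.
Posterior: Gamma(3.6+10, 17.5+52.19) = Gamma(13.6, 69.69).
The predictive distribution for the next observation is Lomax; its mean is β/(α−1) = 69.69/12.6 = 5.5310.

5.5310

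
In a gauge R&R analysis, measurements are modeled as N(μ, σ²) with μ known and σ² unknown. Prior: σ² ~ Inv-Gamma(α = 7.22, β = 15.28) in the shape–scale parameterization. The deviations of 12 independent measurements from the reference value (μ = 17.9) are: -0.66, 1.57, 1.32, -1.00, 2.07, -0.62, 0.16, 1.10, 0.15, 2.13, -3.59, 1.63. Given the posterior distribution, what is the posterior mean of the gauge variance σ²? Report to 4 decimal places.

With known mean μ and an Inverse-Gamma(α, β) prior on σ², the Normal likelihood is conjugate: posterior is Inv-Gamma(α + n/2, β + Σ(xᵢ−μ)²/2).
Σ(xᵢ−μ)² = (-0.66)² + (1.57)² + (1.32)² + (-1.00)² + (2.07)² + (-0.62)² + (0.16)² + (1.10)² + (0.15)² + (2.13)² + (-3.59)² + (1.63)² = 31.6522.
Posterior: Inv-Gamma(7.22 + 12/2, 15.28 + 31.6522/2) = Inv-Gamma(13.22, 31.10610).
E[σ²|data] = β/(α−1) = 31.10610/12.22 = 2.5455.

2.5455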